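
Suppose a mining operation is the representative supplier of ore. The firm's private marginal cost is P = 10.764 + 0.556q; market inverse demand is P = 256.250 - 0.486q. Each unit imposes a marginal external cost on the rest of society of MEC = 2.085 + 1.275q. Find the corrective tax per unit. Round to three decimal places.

Social marginal cost = private MC + MEC = 12.849 + 1.831q.
Set SMC = demand: 12.849 + 1.831q = 256.250 - 0.486q → q* = 105.0501.
The Pigouvian tax equals MEC at q*: 2.085 + 1.275×105.0501 = 136.0239.

tax = 136.024 per unit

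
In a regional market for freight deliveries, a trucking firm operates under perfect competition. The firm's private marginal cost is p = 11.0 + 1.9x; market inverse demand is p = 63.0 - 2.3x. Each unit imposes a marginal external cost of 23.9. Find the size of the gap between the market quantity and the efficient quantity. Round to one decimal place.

Market equilibrium (private): 11.0 + 1.9x = 63.0 - 2.3x → x_m = 12.3810.
Social marginal cost = private MC + MEC = 34.9 + 1.9x.
Set SMC = demand: 34.9 + 1.9x = 63.0 - 2.3x → x* = 6.6905.
Gap = |12.3810 − 6.6905| = 5.6905.

5.7 units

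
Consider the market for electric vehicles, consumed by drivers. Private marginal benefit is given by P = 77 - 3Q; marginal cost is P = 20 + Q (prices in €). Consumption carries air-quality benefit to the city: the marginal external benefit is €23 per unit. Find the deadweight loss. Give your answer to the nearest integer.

Market equilibrium (private): 20 + Q = 77 - 3Q → Q_m = 14.2500.
Social marginal benefit = demand + MEB = 100 - 3Q.
Set SMB = MC: 100 - 3Q = 20 + Q → Q* = 20.0000.
The welfare-loss triangle has base |Q_m − Q*| and height MEB(Q_m) (the vertical gap between SMB and MC is zero at Q* and MEB at Q_m).
DWL = ½ × 5.7500 × 23.0000 = 66.1250.

DWL = €66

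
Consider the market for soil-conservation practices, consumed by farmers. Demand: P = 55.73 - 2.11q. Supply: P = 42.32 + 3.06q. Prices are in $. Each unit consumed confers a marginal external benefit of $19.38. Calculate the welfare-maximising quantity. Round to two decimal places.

q* = 6.34

Social marginal benefit = demand + MEB = 75.11 - 2.11q.
Set SMB = MC: 75.11 - 2.11q = 42.32 + 3.06q → q* = 6.3424.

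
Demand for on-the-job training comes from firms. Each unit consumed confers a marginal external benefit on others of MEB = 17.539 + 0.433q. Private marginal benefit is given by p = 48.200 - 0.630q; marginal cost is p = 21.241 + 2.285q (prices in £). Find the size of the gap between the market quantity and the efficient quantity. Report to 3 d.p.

8.680 units

Market equilibrium (private): 21.241 + 2.285q = 48.200 - 0.630q → q_m = 9.2484.
Social marginal benefit = demand + MEB = 65.739 - 0.197q.
Set SMB = MC: 65.739 - 0.197q = 21.241 + 2.285q → q* = 17.9283.
Gap = |9.2484 − 17.9283| = 8.6799.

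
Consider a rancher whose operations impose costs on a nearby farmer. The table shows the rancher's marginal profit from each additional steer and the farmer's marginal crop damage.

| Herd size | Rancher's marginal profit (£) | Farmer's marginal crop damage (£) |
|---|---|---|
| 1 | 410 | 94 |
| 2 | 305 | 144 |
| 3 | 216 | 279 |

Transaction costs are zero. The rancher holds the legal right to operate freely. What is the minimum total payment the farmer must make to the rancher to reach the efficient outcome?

Left alone the rancher would choose level 3 (marginal profit stays positive).
Efficient level: k* = 2 (marginal profit ≥ marginal crop damage through 2).
The farmer must at least cover the rancher's forgone profit from cutting 3→2: 216 = 216.

£216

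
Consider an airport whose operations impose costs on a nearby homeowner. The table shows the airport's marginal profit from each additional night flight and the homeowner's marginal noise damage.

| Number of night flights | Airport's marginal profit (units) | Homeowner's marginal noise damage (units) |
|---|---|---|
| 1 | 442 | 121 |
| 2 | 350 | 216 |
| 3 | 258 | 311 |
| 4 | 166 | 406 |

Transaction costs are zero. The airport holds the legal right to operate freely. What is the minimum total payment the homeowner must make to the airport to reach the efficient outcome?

Left alone the airport would choose level 4 (marginal profit stays positive).
Efficient level: k* = 2 (marginal profit ≥ marginal noise damage through 2).
The homeowner must at least cover the airport's forgone profit from cutting 4→2: 258 + 166 = 424.

424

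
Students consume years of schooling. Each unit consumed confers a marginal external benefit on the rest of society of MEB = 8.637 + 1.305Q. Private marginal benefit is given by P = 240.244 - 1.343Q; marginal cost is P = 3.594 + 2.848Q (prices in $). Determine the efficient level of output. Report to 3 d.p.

Q* = 84.992

Social marginal benefit = demand + MEB = 248.881 - 0.038Q.
Set SMB = MC: 248.881 - 0.038Q = 3.594 + 2.848Q → Q* = 84.9920.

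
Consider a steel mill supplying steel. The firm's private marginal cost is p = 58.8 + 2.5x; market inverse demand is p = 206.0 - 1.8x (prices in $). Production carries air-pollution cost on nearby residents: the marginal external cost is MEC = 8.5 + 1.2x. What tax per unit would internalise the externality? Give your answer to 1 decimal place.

Social marginal cost = private MC + MEC = 67.3 + 3.7x.
Set SMC = demand: 67.3 + 3.7x = 206.0 - 1.8x → x* = 25.2182.
The Pigouvian tax equals MEC at x*: 8.5 + 1.2×25.2182 = 38.7618.

tax = $38.8 per unit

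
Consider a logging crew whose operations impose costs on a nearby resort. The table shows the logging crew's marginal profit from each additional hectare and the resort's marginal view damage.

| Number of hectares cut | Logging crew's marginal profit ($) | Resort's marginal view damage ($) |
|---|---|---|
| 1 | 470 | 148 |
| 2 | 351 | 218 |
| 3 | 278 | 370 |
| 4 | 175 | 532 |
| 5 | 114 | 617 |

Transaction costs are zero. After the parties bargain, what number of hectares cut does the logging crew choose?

2

Bargaining reaches the level where marginal profit last exceeds marginal view damage.
That holds through level 2 (351 ≥ 218) but not at 3 (278 < 370).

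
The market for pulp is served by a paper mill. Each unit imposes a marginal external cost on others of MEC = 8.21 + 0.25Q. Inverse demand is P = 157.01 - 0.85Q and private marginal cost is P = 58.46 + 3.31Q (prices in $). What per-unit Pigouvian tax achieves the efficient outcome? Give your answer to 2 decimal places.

Social marginal cost = private MC + MEC = 66.67 + 3.56Q.
Set SMC = demand: 66.67 + 3.56Q = 157.01 - 0.85Q → Q* = 20.4853.
The Pigouvian tax equals MEC at Q*: 8.21 + 0.25×20.4853 = 13.3313.

tax = $13.33 per unit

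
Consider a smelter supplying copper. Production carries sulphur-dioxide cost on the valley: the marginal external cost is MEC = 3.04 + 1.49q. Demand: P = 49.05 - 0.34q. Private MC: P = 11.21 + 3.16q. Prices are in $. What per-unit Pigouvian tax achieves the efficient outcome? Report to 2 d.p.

Social marginal cost = private MC + MEC = 14.25 + 4.65q.
Set SMC = demand: 14.25 + 4.65q = 49.05 - 0.34q → q* = 6.9739.
The Pigouvian tax equals MEC at q*: 3.04 + 1.49×6.9739 = 13.4311.

tax = $13.43 per unit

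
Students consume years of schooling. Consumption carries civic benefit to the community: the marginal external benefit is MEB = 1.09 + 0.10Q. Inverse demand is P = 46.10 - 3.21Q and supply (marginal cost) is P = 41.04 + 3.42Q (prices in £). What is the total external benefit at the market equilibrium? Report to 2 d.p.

Market equilibrium (private): 41.04 + 3.42Q = 46.10 - 3.21Q → Q_m = 0.7632.
Total external benefit = ∫₀^{Q_m} (1.09 + 0.10Q) dQ = 1.09×0.7632 + ½×0.10×0.7632² = 0.8610.

£0.86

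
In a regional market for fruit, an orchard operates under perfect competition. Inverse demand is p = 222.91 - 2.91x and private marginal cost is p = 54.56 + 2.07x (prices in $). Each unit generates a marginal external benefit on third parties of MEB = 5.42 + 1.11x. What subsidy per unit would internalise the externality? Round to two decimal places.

Social marginal cost = private MC − MEB = 49.14 + 0.96x.
Set SMC = demand: 49.14 + 0.96x = 222.91 - 2.91x → x* = 44.9018.
The Pigouvian subsidy equals MEB at x*: 5.42 + 1.11×44.9018 = 55.2610.

subsidy = $55.26 per unit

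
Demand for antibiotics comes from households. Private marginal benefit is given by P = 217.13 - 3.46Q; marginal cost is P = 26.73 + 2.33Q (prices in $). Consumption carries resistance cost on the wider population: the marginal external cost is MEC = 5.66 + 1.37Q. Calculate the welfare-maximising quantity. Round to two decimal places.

Q* = 25.80

Social marginal benefit = demand − MEC = 211.47 - 4.83Q.
Set SMB = MC: 211.47 - 4.83Q = 26.73 + 2.33Q → Q* = 25.8017.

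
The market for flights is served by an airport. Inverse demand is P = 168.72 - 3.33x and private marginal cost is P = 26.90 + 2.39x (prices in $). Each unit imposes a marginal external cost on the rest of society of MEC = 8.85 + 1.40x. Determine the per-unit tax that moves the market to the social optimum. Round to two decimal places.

Social marginal cost = private MC + MEC = 35.75 + 3.79x.
Set SMC = demand: 35.75 + 3.79x = 168.72 - 3.33x → x* = 18.6756.
The Pigouvian tax equals MEC at x*: 8.85 + 1.40×18.6756 = 34.9958.

tax = $35.00 per unit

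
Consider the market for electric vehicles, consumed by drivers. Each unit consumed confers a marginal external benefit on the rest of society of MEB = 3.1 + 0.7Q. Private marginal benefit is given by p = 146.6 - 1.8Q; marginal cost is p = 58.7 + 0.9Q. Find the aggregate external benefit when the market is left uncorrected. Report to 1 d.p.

471.9

Market equilibrium (private): 58.7 + 0.9Q = 146.6 - 1.8Q → Q_m = 32.5556.
Total external benefit = ∫₀^{Q_m} (3.1 + 0.7Q) dQ = 3.1×32.5556 + ½×0.7×32.5556² = 471.8758.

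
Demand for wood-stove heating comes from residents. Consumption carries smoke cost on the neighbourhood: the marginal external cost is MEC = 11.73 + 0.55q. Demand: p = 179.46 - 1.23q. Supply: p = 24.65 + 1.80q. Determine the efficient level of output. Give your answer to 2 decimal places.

q* = 39.97

Social marginal benefit = demand − MEC = 167.73 - 1.78q.
Set SMB = MC: 167.73 - 1.78q = 24.65 + 1.80q → q* = 39.9665.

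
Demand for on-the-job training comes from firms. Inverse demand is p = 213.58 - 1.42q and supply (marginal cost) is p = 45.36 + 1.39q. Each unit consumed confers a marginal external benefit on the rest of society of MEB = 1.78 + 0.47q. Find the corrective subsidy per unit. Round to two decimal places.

subsidy = 35.93 per unit

Social marginal benefit = demand + MEB = 215.36 - 0.95q.
Set SMB = MC: 215.36 - 0.95q = 45.36 + 1.39q → q* = 72.6496.
The Pigouvian subsidy equals MEB at q*: 1.78 + 0.47×72.6496 = 35.9253.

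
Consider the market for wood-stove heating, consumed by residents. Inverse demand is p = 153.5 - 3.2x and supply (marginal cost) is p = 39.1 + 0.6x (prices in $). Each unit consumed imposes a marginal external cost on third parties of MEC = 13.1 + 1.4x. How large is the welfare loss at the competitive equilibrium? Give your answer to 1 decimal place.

DWL = $293.5

Market equilibrium (private): 39.1 + 0.6x = 153.5 - 3.2x → x_m = 30.1053.
Social marginal benefit = demand − MEC = 140.4 - 4.6x.
Set SMB = MC: 140.4 - 4.6x = 39.1 + 0.6x → x* = 19.4808.
The loss is the area between SMB and MC from x* to x_m; with linear curves that's a triangle of height MEC(x_m).
DWL = ½ × 10.6245 × 55.2474 = 293.4880.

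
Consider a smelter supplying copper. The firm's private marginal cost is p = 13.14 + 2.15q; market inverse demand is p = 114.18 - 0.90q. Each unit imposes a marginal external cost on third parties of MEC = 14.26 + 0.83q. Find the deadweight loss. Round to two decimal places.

DWL = 224.69

Market equilibrium (private): 13.14 + 2.15q = 114.18 - 0.90q → q_m = 33.1279.
Social marginal cost = private MC + MEC = 27.40 + 2.98q.
Set SMC = demand: 27.40 + 2.98q = 114.18 - 0.90q → q* = 22.3660.
Height of the DWL triangle at q_m is SMC(q_m) − demand(q_m) = MEC(q_m) = 41.7561.
DWL = ½ × 10.7619 × 41.7561 = 224.6875.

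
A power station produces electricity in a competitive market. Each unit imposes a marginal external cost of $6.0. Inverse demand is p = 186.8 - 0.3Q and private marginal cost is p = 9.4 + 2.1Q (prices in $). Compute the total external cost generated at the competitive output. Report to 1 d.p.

Market equilibrium (private): 9.4 + 2.1Q = 186.8 - 0.3Q → Q_m = 73.9167.
Total external cost = MEC × Q_m = 6.0 × 73.9167 = 443.5002.

$443.5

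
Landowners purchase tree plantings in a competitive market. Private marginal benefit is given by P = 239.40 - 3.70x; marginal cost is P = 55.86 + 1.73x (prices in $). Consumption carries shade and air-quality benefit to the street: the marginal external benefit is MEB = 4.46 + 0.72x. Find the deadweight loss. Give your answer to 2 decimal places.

DWL = $88.03

Market equilibrium (private): 55.86 + 1.73x = 239.40 - 3.70x → x_m = 33.8011.
Social marginal benefit = demand + MEB = 243.86 - 2.98x.
Set SMB = MC: 243.86 - 2.98x = 55.86 + 1.73x → x* = 39.9151.
The loss is the area between SMB and MC from x* to x_m; with linear curves that's a triangle of height MEB(x_m).
DWL = ½ × 6.1140 × 28.7968 = 88.0318.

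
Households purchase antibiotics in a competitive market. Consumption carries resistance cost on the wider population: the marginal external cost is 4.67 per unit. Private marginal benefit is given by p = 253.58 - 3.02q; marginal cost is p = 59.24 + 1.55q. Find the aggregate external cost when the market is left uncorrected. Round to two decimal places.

198.59

Market equilibrium (private): 59.24 + 1.55q = 253.58 - 3.02q → q_m = 42.5252.
Total external cost = MEC × q_m = 4.67 × 42.5252 = 198.5927.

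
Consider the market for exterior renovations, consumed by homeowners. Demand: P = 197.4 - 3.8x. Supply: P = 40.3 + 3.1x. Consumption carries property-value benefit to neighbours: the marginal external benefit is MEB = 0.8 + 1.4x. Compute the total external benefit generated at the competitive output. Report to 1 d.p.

Market equilibrium (private): 40.3 + 3.1x = 197.4 - 3.8x → x_m = 22.7681.
Total external benefit = ∫₀^{x_m} (0.8 + 1.4x) dx = 0.8×22.7681 + ½×1.4×22.7681² = 381.0849.

381.1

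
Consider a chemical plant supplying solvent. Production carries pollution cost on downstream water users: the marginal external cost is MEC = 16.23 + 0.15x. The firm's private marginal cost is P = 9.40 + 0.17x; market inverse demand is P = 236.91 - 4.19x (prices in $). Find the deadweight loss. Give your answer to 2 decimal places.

Market equilibrium (private): 9.40 + 0.17x = 236.91 - 4.19x → x_m = 52.1812.
Social marginal cost = private MC + MEC = 25.63 + 0.32x.
Set SMC = demand: 25.63 + 0.32x = 236.91 - 4.19x → x* = 46.8470.
Between x* and x_m the wedge SMC − demand runs linearly from 0 to MEC(x_m), so the loss is a triangle.
DWL = ½ × 5.3342 × 24.0572 = 64.1630.

DWL = $64.16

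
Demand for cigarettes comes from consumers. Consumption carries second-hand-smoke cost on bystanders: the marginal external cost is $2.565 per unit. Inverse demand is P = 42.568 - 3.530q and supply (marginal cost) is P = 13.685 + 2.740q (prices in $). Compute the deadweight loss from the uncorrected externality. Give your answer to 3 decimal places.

Market equilibrium (private): 13.685 + 2.740q = 42.568 - 3.530q → q_m = 4.6065.
Social marginal benefit = demand − MEC = 40.003 - 3.530q.
Set SMB = MC: 40.003 - 3.530q = 13.685 + 2.740q → q* = 4.1974.
The welfare-loss triangle has base |q_m − q*| and height MEC(q_m) (the vertical gap between SMB and MC is zero at q* and MEC at q_m).
DWL = ½ × 0.4091 × 2.5650 = 0.5247.

DWL = $0.525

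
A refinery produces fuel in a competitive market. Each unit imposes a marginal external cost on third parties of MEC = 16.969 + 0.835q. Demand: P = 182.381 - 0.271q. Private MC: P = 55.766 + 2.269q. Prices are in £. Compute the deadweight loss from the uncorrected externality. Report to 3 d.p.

Market equilibrium (private): 55.766 + 2.269q = 182.381 - 0.271q → q_m = 49.8484.
Social marginal cost = private MC + MEC = 72.735 + 3.104q.
Set SMC = demand: 72.735 + 3.104q = 182.381 - 0.271q → q* = 32.4877.
Between q* and q_m the wedge SMC − demand runs linearly from 0 to MEC(q_m), so the loss is a triangle.
DWL = ½ × 17.3607 × 58.5924 = 508.6025.

DWL = £508.603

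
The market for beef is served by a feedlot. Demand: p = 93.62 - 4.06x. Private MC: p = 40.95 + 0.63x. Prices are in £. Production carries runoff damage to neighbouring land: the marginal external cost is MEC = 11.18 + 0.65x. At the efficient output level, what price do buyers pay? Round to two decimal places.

Social marginal cost = private MC + MEC = 52.13 + 1.28x.
Set SMC = demand: 52.13 + 1.28x = 93.62 - 4.06x → x* = 7.7697.
Consumer price on the demand curve at x*: 93.62 − 4.06×7.7697 = 62.0750.

P = £62.08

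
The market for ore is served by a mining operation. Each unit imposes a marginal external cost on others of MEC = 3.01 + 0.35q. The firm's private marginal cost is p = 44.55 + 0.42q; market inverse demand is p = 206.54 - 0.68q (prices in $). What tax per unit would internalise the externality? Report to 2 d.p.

tax = $41.38 per unit

Social marginal cost = private MC + MEC = 47.56 + 0.77q.
Set SMC = demand: 47.56 + 0.77q = 206.54 - 0.68q → q* = 109.6414.
The Pigouvian tax equals MEC at q*: 3.01 + 0.35×109.6414 = 41.3845.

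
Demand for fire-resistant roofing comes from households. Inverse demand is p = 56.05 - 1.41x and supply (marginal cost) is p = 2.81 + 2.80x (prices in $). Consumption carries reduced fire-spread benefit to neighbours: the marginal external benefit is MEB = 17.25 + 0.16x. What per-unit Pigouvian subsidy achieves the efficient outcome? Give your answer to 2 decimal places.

Social marginal benefit = demand + MEB = 73.30 - 1.25x.
Set SMB = MC: 73.30 - 1.25x = 2.81 + 2.80x → x* = 17.4049.
The Pigouvian subsidy equals MEB at x*: 17.25 + 0.16×17.4049 = 20.0348.

subsidy = $20.03 per unit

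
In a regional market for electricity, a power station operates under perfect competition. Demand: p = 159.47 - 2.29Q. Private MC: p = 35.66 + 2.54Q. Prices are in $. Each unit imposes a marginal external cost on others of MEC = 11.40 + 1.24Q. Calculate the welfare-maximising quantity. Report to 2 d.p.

Q* = 18.52

Social marginal cost = private MC + MEC = 47.06 + 3.78Q.
Set SMC = demand: 47.06 + 3.78Q = 159.47 - 2.29Q → Q* = 18.5189.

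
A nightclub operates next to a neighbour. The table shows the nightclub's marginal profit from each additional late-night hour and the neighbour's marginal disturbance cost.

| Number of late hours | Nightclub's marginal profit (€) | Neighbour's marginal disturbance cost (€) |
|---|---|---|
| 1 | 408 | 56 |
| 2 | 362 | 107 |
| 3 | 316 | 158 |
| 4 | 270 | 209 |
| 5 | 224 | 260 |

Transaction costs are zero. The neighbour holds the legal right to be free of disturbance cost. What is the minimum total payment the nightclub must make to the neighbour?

€530

Efficient level: marginal profit ≥ marginal disturbance cost through level 4, so k* = 4.
With the neighbour holding the right, the nightclub must at least compensate total damage at k*: 56 + 107 + 158 + 209 = 530.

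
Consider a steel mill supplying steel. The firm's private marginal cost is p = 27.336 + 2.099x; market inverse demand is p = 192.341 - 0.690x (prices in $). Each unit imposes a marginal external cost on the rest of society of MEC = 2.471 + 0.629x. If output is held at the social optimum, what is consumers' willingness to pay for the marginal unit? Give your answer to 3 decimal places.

Social marginal cost = private MC + MEC = 29.807 + 2.728x.
Set SMC = demand: 29.807 + 2.728x = 192.341 - 0.690x → x* = 47.5524.
Consumer price on the demand curve at x*: 192.341 − 0.690×47.5524 = 159.5298.

P = $159.530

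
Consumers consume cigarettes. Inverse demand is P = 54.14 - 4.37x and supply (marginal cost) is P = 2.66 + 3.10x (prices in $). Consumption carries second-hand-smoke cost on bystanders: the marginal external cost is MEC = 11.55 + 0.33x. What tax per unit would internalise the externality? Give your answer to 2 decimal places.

tax = $13.24 per unit

Social marginal benefit = demand − MEC = 42.59 - 4.70x.
Set SMB = MC: 42.59 - 4.70x = 2.66 + 3.10x → x* = 5.1192.
The Pigouvian tax equals MEC at x*: 11.55 + 0.33×5.1192 = 13.2393.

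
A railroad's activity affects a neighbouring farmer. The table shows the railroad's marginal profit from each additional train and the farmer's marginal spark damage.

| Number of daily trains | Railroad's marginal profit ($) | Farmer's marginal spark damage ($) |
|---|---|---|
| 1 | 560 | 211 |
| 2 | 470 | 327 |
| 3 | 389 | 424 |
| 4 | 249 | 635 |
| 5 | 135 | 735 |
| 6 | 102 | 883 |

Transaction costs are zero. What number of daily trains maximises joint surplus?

2

Bargaining reaches the level where marginal profit last exceeds marginal spark damage.
That holds through level 2 (470 ≥ 327) but not at 3 (389 < 424).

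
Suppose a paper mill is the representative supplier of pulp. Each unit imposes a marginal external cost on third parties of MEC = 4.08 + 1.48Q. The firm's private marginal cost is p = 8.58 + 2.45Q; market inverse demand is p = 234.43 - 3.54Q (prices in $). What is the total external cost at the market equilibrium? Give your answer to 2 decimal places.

Market equilibrium (private): 8.58 + 2.45Q = 234.43 - 3.54Q → Q_m = 37.7045.
Total external cost = ∫₀^{Q_m} (4.08 + 1.48Q) dQ = 4.08×37.7045 + ½×1.48×37.7045² = 1205.8401.

$1205.84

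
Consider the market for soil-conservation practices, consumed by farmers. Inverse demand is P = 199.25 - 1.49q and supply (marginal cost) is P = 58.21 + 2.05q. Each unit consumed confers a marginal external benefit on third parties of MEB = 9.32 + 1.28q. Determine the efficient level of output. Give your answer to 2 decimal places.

q* = 66.53

Social marginal benefit = demand + MEB = 208.57 - 0.21q.
Set SMB = MC: 208.57 - 0.21q = 58.21 + 2.05q → q* = 66.5310.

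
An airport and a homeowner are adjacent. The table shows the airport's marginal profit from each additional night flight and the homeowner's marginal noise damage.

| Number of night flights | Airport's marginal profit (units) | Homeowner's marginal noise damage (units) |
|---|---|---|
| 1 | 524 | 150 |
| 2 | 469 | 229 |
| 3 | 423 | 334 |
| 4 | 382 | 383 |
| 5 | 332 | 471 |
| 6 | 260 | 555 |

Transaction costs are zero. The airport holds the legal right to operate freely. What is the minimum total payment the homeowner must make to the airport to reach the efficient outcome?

974

Left alone the airport would choose level 6 (marginal profit stays positive).
Efficient level: k* = 3 (marginal profit ≥ marginal noise damage through 3).
The homeowner must at least cover the airport's forgone profit from cutting 6→3: 382 + 332 + 260 = 974.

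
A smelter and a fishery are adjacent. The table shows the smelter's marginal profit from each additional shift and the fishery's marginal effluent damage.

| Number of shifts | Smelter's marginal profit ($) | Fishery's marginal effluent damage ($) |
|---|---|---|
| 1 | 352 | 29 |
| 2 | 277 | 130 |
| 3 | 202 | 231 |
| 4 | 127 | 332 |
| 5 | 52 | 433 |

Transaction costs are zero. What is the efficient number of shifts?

Bargaining reaches the level where marginal profit last exceeds marginal effluent damage.
That holds through level 2 (277 ≥ 130) but not at 3 (202 < 231).

2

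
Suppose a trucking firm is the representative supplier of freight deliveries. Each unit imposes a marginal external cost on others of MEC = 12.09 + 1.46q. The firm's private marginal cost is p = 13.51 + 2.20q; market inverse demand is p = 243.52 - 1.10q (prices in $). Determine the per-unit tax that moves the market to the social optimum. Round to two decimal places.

Social marginal cost = private MC + MEC = 25.60 + 3.66q.
Set SMC = demand: 25.60 + 3.66q = 243.52 - 1.10q → q* = 45.7815.
The Pigouvian tax equals MEC at q*: 12.09 + 1.46×45.7815 = 78.9310.

tax = $78.93 per unit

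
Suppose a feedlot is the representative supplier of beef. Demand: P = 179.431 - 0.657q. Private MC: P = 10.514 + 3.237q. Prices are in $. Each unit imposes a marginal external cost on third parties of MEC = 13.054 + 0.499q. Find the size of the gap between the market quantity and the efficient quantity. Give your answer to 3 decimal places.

7.899 units

Market equilibrium (private): 10.514 + 3.237q = 179.431 - 0.657q → q_m = 43.3788.
Social marginal cost = private MC + MEC = 23.568 + 3.736q.
Set SMC = demand: 23.568 + 3.736q = 179.431 - 0.657q → q* = 35.4799.
Gap = |43.3788 − 35.4799| = 7.8989.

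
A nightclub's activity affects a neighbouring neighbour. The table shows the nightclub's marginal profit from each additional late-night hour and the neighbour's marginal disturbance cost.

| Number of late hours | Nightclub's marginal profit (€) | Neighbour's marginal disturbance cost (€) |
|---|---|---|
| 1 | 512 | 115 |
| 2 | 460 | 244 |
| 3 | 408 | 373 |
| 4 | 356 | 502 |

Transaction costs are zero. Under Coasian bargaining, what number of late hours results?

Bargaining reaches the level where marginal profit last exceeds marginal disturbance cost.
That holds through level 3 (408 ≥ 373) but not at 4 (356 < 502).

3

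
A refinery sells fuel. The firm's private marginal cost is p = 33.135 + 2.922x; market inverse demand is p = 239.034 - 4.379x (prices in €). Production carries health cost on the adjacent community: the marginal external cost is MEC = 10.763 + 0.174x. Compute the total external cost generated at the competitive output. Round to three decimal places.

Market equilibrium (private): 33.135 + 2.922x = 239.034 - 4.379x → x_m = 28.2015.
Total external cost = ∫₀^{x_m} (10.763 + 0.174x) dx = 10.763×28.2015 + ½×0.174×28.2015² = 372.7260.

€372.726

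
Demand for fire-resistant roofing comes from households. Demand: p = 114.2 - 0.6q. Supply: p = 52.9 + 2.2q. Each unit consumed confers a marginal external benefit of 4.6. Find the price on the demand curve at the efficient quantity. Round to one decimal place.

P = 100.1

Social marginal benefit = demand + MEB = 118.8 - 0.6q.
Set SMB = MC: 118.8 - 0.6q = 52.9 + 2.2q → q* = 23.5357.
Consumer price on the demand curve at q*: 114.2 − 0.6×23.5357 = 100.0786.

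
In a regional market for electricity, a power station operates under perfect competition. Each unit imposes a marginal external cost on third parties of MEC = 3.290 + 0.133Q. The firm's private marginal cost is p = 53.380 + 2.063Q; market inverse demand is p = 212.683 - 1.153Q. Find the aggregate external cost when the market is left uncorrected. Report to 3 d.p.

Market equilibrium (private): 53.380 + 2.063Q = 212.683 - 1.153Q → Q_m = 49.5345.
Total external cost = ∫₀^{Q_m} (3.290 + 0.133Q) dQ = 3.290×49.5345 + ½×0.133×49.5345² = 326.1373.

326.137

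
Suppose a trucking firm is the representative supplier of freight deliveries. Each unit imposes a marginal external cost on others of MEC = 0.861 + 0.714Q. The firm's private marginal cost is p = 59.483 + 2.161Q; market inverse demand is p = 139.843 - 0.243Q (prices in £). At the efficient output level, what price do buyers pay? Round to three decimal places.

P = £133.647

Social marginal cost = private MC + MEC = 60.344 + 2.875Q.
Set SMC = demand: 60.344 + 2.875Q = 139.843 - 0.243Q → Q* = 25.4968.
Consumer price on the demand curve at Q*: 139.843 − 0.243×25.4968 = 133.6473.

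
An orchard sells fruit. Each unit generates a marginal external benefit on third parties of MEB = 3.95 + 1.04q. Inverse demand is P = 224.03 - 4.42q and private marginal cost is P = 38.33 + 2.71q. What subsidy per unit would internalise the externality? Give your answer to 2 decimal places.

Social marginal cost = private MC − MEB = 34.38 + 1.67q.
Set SMC = demand: 34.38 + 1.67q = 224.03 - 4.42q → q* = 31.1412.
The Pigouvian subsidy equals MEB at q*: 3.95 + 1.04×31.1412 = 36.3368.

subsidy = 36.34 per unit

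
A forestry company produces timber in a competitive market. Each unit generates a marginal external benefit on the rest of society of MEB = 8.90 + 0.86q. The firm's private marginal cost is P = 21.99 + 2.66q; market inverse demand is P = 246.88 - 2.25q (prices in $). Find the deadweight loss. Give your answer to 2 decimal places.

DWL = $287.89

Market equilibrium (private): 21.99 + 2.66q = 246.88 - 2.25q → q_m = 45.8024.
Social marginal cost = private MC − MEB = 13.09 + 1.80q.
Set SMC = demand: 13.09 + 1.80q = 246.88 - 2.25q → q* = 57.7259.
The loss is the area between SMC and demand from q* to q_m; with linear curves that's a triangle of height MEB(q_m).
DWL = ½ × 11.9235 × 48.2901 = 287.8935.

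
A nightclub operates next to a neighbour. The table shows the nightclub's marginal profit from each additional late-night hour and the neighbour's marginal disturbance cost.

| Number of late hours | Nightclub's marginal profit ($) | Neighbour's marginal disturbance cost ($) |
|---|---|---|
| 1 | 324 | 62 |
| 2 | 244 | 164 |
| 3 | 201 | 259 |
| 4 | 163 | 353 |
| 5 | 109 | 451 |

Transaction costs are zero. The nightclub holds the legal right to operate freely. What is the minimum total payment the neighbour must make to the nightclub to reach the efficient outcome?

Left alone the nightclub would choose level 5 (marginal profit stays positive).
Efficient level: k* = 2 (marginal profit ≥ marginal disturbance cost through 2).
The neighbour must at least cover the nightclub's forgone profit from cutting 5→2: 201 + 163 + 109 = 473.

$473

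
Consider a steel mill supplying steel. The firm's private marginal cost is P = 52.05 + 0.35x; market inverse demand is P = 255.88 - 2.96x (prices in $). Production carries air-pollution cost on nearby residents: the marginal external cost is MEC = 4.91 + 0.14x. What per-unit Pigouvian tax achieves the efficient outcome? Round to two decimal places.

Social marginal cost = private MC + MEC = 56.96 + 0.49x.
Set SMC = demand: 56.96 + 0.49x = 255.88 - 2.96x → x* = 57.6580.
The Pigouvian tax equals MEC at x*: 4.91 + 0.14×57.6580 = 12.9821.

tax = $12.98 per unit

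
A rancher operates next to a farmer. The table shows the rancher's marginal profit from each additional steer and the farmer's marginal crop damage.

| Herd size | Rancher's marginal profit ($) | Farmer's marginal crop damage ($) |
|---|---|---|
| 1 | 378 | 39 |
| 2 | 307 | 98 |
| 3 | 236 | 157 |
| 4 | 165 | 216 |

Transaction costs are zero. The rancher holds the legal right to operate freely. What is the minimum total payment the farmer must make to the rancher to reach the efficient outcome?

Left alone the rancher would choose level 4 (marginal profit stays positive).
Efficient level: k* = 3 (marginal profit ≥ marginal crop damage through 3).
The farmer must at least cover the rancher's forgone profit from cutting 4→3: 165 = 165.

$165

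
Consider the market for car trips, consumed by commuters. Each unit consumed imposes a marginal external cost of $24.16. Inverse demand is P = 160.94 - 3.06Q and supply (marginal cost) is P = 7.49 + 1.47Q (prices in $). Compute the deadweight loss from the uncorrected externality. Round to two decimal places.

DWL = $64.43

Market equilibrium (private): 7.49 + 1.47Q = 160.94 - 3.06Q → Q_m = 33.8742.
Social marginal benefit = demand − MEC = 136.78 - 3.06Q.
Set SMB = MC: 136.78 - 3.06Q = 7.49 + 1.47Q → Q* = 28.5408.
The loss is the area between SMB and MC from Q* to Q_m; with linear curves that's a triangle of height MEC(Q_m).
DWL = ½ × 5.3334 × 24.1600 = 64.4275.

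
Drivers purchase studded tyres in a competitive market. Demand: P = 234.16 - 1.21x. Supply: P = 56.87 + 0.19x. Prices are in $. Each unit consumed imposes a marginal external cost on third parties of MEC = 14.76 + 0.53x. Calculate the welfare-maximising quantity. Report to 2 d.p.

Social marginal benefit = demand − MEC = 219.40 - 1.74x.
Set SMB = MC: 219.40 - 1.74x = 56.87 + 0.19x → x* = 84.2124.

x* = 84.21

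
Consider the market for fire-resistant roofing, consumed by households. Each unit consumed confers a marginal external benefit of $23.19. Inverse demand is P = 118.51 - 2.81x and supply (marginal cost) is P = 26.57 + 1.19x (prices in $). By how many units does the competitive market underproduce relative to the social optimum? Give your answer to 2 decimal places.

5.80 units

Market equilibrium (private): 26.57 + 1.19x = 118.51 - 2.81x → x_m = 22.9850.
Social marginal benefit = demand + MEB = 141.70 - 2.81x.
Set SMB = MC: 141.70 - 2.81x = 26.57 + 1.19x → x* = 28.7825.
Gap = |22.9850 − 28.7825| = 5.7975.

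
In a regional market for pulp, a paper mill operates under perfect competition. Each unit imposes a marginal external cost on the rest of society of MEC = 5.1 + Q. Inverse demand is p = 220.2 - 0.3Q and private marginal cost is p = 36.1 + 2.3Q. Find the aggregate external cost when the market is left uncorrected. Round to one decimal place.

2868.0

Market equilibrium (private): 36.1 + 2.3Q = 220.2 - 0.3Q → Q_m = 70.8077.
Total external cost = ∫₀^{Q_m} (5.1 + 1.0Q) dQ = 5.1×70.8077 + ½×1.0×70.8077² = 2867.9845.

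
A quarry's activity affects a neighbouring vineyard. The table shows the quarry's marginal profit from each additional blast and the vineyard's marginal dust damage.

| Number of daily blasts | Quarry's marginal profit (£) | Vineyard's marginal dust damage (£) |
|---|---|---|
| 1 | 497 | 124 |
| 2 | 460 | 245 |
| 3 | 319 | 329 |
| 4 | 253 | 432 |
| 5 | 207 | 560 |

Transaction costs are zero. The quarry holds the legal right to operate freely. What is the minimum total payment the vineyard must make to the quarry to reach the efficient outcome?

£779

Left alone the quarry would choose level 5 (marginal profit stays positive).
Efficient level: k* = 2 (marginal profit ≥ marginal dust damage through 2).
The vineyard must at least cover the quarry's forgone profit from cutting 5→2: 319 + 253 + 207 = 779.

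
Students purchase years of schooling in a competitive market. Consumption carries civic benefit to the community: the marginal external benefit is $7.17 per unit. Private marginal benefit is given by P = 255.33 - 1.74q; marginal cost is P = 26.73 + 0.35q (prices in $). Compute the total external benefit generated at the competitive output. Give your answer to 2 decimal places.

Market equilibrium (private): 26.73 + 0.35q = 255.33 - 1.74q → q_m = 109.3780.
Total external benefit = MEB × q_m = 7.17 × 109.3780 = 784.2403.

$784.24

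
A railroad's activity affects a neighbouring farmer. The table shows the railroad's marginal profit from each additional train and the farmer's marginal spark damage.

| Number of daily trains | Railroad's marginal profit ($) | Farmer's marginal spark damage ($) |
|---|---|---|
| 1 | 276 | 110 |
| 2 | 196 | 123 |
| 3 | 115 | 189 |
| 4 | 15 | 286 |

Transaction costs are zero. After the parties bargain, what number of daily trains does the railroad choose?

Bargaining reaches the level where marginal profit last exceeds marginal spark damage.
That holds through level 2 (196 ≥ 123) but not at 3 (115 < 189).

2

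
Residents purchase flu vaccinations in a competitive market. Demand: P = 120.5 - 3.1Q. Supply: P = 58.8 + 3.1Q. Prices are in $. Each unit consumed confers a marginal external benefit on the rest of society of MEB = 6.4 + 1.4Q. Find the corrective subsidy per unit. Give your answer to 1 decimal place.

subsidy = $26.3 per unit

Social marginal benefit = demand + MEB = 126.9 - 1.7Q.
Set SMB = MC: 126.9 - 1.7Q = 58.8 + 3.1Q → Q* = 14.1875.
The Pigouvian subsidy equals MEB at Q*: 6.4 + 1.4×14.1875 = 26.2625.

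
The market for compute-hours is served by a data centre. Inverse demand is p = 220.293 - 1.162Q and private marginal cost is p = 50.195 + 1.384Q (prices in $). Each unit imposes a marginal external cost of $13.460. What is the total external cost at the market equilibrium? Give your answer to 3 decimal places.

Market equilibrium (private): 50.195 + 1.384Q = 220.293 - 1.162Q → Q_m = 66.8099.
Total external cost = MEC × Q_m = 13.460 × 66.8099 = 899.2613.

$899.261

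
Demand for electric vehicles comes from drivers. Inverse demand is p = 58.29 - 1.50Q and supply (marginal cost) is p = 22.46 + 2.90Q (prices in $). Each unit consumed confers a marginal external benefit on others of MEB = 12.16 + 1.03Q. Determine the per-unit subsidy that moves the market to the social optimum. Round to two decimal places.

Social marginal benefit = demand + MEB = 70.45 - 0.47Q.
Set SMB = MC: 70.45 - 0.47Q = 22.46 + 2.90Q → Q* = 14.2404.
The Pigouvian subsidy equals MEB at Q*: 12.16 + 1.03×14.2404 = 26.8276.

subsidy = $26.83 per unit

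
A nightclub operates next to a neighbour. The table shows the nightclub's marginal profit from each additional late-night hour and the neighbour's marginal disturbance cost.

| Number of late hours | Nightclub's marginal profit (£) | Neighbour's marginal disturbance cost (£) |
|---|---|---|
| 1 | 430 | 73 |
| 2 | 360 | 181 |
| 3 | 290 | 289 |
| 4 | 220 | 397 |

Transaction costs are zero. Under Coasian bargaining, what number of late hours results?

3

Bargaining reaches the level where marginal profit last exceeds marginal disturbance cost.
That holds through level 3 (290 ≥ 289) but not at 4 (220 < 397).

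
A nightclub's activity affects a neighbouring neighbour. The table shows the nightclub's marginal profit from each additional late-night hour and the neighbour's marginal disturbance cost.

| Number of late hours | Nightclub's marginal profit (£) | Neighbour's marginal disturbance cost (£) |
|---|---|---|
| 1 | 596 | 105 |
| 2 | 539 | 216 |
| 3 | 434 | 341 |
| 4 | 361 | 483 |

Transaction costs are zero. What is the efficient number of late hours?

3

Bargaining reaches the level where marginal profit last exceeds marginal disturbance cost.
That holds through level 3 (434 ≥ 341) but not at 4 (361 < 483).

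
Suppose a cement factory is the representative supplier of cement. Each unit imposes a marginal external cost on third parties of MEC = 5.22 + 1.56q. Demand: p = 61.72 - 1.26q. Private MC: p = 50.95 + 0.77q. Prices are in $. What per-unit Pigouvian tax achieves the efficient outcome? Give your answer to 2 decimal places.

Social marginal cost = private MC + MEC = 56.17 + 2.33q.
Set SMC = demand: 56.17 + 2.33q = 61.72 - 1.26q → q* = 1.5460.
The Pigouvian tax equals MEC at q*: 5.22 + 1.56×1.5460 = 7.6318.

tax = $7.63 per unit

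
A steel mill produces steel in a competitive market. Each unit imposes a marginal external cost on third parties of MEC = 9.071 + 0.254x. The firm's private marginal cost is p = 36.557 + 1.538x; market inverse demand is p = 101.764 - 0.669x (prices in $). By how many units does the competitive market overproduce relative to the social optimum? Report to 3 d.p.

Market equilibrium (private): 36.557 + 1.538x = 101.764 - 0.669x → x_m = 29.5455.
Social marginal cost = private MC + MEC = 45.628 + 1.792x.
Set SMC = demand: 45.628 + 1.792x = 101.764 - 0.669x → x* = 22.8102.
Gap = |29.5455 − 22.8102| = 6.7353.

6.735 units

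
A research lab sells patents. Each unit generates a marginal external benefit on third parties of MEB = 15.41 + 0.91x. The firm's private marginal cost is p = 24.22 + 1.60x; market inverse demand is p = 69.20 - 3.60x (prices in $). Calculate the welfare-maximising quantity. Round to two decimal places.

Social marginal cost = private MC − MEB = 8.81 + 0.69x.
Set SMC = demand: 8.81 + 0.69x = 69.20 - 3.60x → x* = 14.0769.

x* = 14.08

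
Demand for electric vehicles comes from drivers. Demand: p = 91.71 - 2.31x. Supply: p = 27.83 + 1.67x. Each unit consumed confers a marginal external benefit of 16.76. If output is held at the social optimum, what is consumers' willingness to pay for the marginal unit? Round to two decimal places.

Social marginal benefit = demand + MEB = 108.47 - 2.31x.
Set SMB = MC: 108.47 - 2.31x = 27.83 + 1.67x → x* = 20.2613.
Consumer price on the demand curve at x*: 91.71 − 2.31×20.2613 = 44.9064.

P = 44.91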